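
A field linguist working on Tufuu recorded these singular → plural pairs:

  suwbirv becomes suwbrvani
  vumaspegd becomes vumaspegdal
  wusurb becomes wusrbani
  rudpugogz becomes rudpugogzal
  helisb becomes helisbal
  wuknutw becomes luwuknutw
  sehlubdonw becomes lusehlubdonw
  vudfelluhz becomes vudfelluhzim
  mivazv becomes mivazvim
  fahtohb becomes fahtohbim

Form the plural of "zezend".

luzezend

fahtohb and wusurb both end in -b yet inflect differently (fahtohbim, wusrbani), so the final letter is not what conditions the rule; the second-to-last letter is.
"zezend" has second-to-last letter 'n'. The one such stem in the data (sehlubdonw → lusehlubdonw) adds the prefix lu-, so the same rule applies.
The other patterns: stems whose second-to-last letter is 'h' or 'z' add -im; stems whose second-to-last letter is 'r' delete the last vowel and add -ani; stems whose second-to-last letter is 'g' or 's' add -al.
So zezend → luzezend.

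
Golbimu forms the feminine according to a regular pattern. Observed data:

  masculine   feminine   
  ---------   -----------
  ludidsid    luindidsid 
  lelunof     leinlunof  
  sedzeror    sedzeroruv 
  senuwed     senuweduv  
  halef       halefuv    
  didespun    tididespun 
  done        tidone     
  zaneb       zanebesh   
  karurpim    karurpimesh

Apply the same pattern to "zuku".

ludidsid and senuwed both end in -d yet inflect differently (luindidsid, senuweduv), so the final letter is not what conditions the rule; the first letter is.
"zuku" begins with z-. The one such stem in the data (zaneb → zanebesh) adds -esh, so the same rule applies.
The other patterns: stems beginning with l- insert -in- after the first vowel; stems beginning with h- or s- add -uv; stems beginning with d- add the prefix ti-.
So zuku → zukuesh.

zukuesh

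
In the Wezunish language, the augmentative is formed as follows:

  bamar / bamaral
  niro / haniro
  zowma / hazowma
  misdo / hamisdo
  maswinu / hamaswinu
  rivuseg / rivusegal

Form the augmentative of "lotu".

halotu

"lotu" ends in a vowel. The stems ending in a vowel (niro → haniro, zowma → hazowma, misdo → hamisdo) add the prefix ha-.
The other pattern: stems ending in a consonant add -al.
So lotu → halotu.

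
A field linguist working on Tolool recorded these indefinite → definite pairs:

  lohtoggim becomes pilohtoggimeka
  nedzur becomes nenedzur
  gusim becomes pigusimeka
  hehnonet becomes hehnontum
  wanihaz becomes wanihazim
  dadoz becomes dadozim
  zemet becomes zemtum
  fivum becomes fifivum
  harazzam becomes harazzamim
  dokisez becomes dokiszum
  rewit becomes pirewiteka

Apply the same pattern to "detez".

detzum

"detez" has last vowel 'e'. The stems whose last vowel is 'e' (zemet → zemtum, dokisez → dokiszum, hehnonet → hehnontum) delete the last vowel and add -um.
The other patterns: stems whose last vowel is 'i' add pi- … -eka around the stem; stems whose last vowel is 'u' repeat the first consonant+vowel as a prefix; stems whose last vowel is 'a' or 'o' add -im.
So detez → detzum.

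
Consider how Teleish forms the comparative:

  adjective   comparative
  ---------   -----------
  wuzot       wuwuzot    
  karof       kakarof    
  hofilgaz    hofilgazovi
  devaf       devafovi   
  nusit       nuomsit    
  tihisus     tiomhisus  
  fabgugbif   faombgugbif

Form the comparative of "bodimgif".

boomdimgif

karof and devaf both end in -f yet inflect differently (kakarof, devafovi), so the final letter is not what conditions the rule; the last vowel is.
"bodimgif" has last vowel 'i'. The stems whose last vowel is 'i' (nusit → nuomsit, fabgugbif → faombgugbif) insert -om- after the first vowel.
The other patterns: stems whose last vowel is 'o' repeat the first consonant+vowel as a prefix; stems whose last vowel is 'a' add -ovi.
So bodimgif → boomdimgif.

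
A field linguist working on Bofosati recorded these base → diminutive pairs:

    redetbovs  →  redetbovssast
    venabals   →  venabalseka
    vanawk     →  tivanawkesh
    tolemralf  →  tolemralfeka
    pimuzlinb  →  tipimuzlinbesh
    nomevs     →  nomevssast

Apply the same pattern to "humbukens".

venabals and redetbovs both end in -s yet inflect differently (venabalseka, redetbovssast), so the final letter is not what conditions the rule; the second-to-last letter is.
"humbukens" has second-to-last letter 'n'. The one such stem in the data (pimuzlinb → tipimuzlinbesh) adds ti- … -esh around the stem, so the same rule applies.
The other patterns: stems whose second-to-last letter is 'l' add -eka; stems whose second-to-last letter is 'v' double the final consonant and add -ast.
So humbukens → tihumbukensesh.

tihumbukensesh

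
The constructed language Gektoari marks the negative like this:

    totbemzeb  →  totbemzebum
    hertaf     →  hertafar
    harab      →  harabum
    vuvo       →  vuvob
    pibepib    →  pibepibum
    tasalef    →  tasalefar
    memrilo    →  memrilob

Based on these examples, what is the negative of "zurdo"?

tasalef and totbemzeb both have last vowel 'e' yet inflect differently (tasalefar, totbemzebum), so the last vowel is not what conditions the rule; the final letter is.
"zurdo" ends in -o. The stems ending in -o (vuvo → vuvob, memrilo → memrilob) drop the final letter and add -ob.
The other patterns: stems ending in -f add -ar; stems ending in -b add -um.
So zurdo → zurdob.

zurdob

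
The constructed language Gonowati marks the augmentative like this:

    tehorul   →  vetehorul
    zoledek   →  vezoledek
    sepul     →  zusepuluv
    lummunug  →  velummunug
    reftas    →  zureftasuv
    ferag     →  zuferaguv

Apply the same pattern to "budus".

zubudusuv

ferag and lummunug both end in -g yet inflect differently (zuferaguv, velummunug), so the final letter is not what conditions the rule; the number of vowels is.
"budus" has 2 vowels. The stems with 2 vowels (ferag → zuferaguv, reftas → zureftasuv, sepul → zusepuluv) add zu- … -uv around the stem.
The other pattern: stems with 3 vowels add the prefix ve-.
So budus → zubudusuv.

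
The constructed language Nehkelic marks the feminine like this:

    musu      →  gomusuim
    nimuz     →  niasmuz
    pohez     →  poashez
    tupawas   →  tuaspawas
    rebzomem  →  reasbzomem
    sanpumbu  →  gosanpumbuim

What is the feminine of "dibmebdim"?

"dibmebdim" ends in a consonant. The stems ending in a consonant (tupawas → tuaspawas, pohez → poashez, rebzomem → reasbzomem) insert -as- after the first vowel.
So dibmebdim → diasbmebdim.

diasbmebdim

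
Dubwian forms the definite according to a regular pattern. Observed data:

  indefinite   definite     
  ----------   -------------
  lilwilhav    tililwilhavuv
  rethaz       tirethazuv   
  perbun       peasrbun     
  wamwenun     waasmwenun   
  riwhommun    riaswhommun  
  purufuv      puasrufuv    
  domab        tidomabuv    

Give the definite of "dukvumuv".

duaskvumuv

purufuv and lilwilhav both end in -v yet inflect differently (puasrufuv, tililwilhavuv), so the final letter is not what conditions the rule; the last vowel is.
"dukvumuv" has last vowel 'u'. The stems whose last vowel is 'u' (wamwenun → waasmwenun, perbun → peasrbun, riwhommun → riaswhommun) insert -as- after the first vowel.
The other pattern: stems whose last vowel is 'a' add ti- … -uv around the stem.
So dukvumuv → duaskvumuv.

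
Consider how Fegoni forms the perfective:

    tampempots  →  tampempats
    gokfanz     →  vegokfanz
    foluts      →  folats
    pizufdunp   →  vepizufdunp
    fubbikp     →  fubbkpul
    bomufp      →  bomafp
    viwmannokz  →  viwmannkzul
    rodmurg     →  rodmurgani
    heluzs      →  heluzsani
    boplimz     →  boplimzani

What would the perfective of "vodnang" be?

vevodnang

bomufp and pizufdunp both end in -p yet inflect differently (bomafp, vepizufdunp), so the final letter is not what conditions the rule; the second-to-last letter is.
"vodnang" has second-to-last letter 'n'. The stems whose second-to-last letter is 'n' (pizufdunp → vepizufdunp, gokfanz → vegokfanz) add the prefix ve-.
The other patterns: stems whose second-to-last letter is 'f' or 't' change the last vowel to 'a'; stems whose second-to-last letter is 'k' delete the last vowel and add -ul; stems whose second-to-last letter is 'm', 'r' or 'z' add -ani.
So vodnang → vevodnang.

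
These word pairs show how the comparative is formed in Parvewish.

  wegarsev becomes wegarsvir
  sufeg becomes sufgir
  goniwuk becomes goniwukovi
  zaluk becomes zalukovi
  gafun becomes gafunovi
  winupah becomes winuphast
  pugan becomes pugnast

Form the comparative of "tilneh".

gafun and pugan both end in -n yet inflect differently (gafunovi, pugnast), so the final letter is not what conditions the rule; the last vowel is.
"tilneh" has last vowel 'e'. The stems whose last vowel is 'e' (wegarsev → wegarsvir, sufeg → sufgir) delete the last vowel and add -ir.
The other patterns: stems whose last vowel is 'u' add -ovi; stems whose last vowel is 'a' delete the last vowel and add -ast.
So tilneh → tilnhir.

tilnhir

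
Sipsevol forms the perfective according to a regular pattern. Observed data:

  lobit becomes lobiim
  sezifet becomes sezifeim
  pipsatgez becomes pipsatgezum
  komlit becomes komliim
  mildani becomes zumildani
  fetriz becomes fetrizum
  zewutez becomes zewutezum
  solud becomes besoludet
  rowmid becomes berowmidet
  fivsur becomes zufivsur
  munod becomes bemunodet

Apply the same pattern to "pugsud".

bepugsudet

komlit and rowmid both have last vowel 'i' yet inflect differently (komliim, berowmidet), so the last vowel is not what conditions the rule; the final letter is.
"pugsud" ends in -d. The stems ending in -d (munod → bemunodet, solud → besoludet, rowmid → berowmidet) add be- … -et around the stem.
So pugsud → bepugsudet.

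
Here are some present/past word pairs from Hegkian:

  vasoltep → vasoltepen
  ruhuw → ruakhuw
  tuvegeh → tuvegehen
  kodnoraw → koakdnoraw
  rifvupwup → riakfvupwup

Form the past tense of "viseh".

"viseh" has last vowel 'e'. The stems whose last vowel is 'e' (tuvegeh → tuvegehen, vasoltep → vasoltepen) add -en.
The other pattern: stems whose last vowel is 'a' or 'u' insert -ak- after the first vowel.
So viseh → visehen.

visehen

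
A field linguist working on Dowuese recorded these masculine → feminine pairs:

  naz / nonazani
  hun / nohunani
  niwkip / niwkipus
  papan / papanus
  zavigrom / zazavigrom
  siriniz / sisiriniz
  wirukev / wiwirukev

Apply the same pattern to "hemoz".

hun and papan both end in -n yet inflect differently (nohunani, papanus), so the final letter is not what conditions the rule; the number of vowels is.
"hemoz" has 2 vowels. The stems with 2 vowels (niwkip → niwkipus, papan → papanus) add -us.
The other patterns: stems with 1 vowel add no- … -ani around the stem; stems with 3 vowels repeat the first consonant+vowel as a prefix.
So hemoz → hemozus.

hemozus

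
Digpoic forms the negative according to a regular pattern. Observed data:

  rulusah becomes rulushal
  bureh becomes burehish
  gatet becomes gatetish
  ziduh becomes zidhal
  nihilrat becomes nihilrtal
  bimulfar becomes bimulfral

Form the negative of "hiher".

"hiher" has last vowel 'e'. The stems whose last vowel is 'e' (gatet → gatetish, bureh → burehish) add -ish.
The other pattern: stems whose last vowel is 'a' or 'u' delete the last vowel and add -al.
So hiher → hiherish.

hiherish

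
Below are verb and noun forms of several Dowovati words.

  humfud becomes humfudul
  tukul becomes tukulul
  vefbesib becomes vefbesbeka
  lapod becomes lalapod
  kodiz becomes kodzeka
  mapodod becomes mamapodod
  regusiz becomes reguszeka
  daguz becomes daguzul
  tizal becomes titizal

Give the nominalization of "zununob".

mapodod and humfud both end in -d yet inflect differently (mamapodod, humfudul), so the final letter is not what conditions the rule; the last vowel is.
"zununob" has last vowel 'o'. The stems whose last vowel is 'o' (mapodod → mamapodod, lapod → lalapod) repeat the first consonant+vowel as a prefix.
The other patterns: stems whose last vowel is 'i' delete the last vowel and add -eka; stems whose last vowel is 'u' add -ul.
So zununob → zuzununob.

zuzununob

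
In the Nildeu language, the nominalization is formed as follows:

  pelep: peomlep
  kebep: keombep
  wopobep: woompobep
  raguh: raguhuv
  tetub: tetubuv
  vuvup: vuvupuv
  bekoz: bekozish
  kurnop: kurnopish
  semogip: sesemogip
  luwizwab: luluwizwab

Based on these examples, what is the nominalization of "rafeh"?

raomfeh

pelep and vuvup both end in -p yet inflect differently (peomlep, vuvupuv), so the final letter is not what conditions the rule; the last vowel is.
"rafeh" has last vowel 'e'. The stems whose last vowel is 'e' (pelep → peomlep, kebep → keombep, wopobep → woompobep) insert -om- after the first vowel.
So rafeh → raomfeh.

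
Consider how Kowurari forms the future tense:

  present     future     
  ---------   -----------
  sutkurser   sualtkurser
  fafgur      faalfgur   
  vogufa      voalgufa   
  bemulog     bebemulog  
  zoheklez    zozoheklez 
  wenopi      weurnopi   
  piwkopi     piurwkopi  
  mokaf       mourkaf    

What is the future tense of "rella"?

reallla

"rella" ends in -a. The one such stem in the data (vogufa → voalgufa) inserts -al- after the first vowel (as do sutkurser, fafgur), so the same rule applies.
The other patterns: stems ending in -g or -z repeat the first consonant+vowel as a prefix; stems ending in -f or -i insert -ur- after the first vowel.
So rella → reallla.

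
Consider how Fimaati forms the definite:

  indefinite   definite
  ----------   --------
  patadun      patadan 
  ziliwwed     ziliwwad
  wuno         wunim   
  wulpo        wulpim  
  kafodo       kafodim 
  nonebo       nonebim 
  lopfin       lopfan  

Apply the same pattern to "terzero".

kafodo and patadun both have 3 vowels yet inflect differently (kafodim, patadan), so the number of vowels is not what conditions the rule; the final letter is.
"terzero" ends in -o. The stems ending in -o (kafodo → kafodim, wulpo → wulpim, wuno → wunim) drop the final letter and add -im.
The other pattern: stems ending in -d or -n change the last vowel to 'a'.
So terzero → terzerim.

terzerim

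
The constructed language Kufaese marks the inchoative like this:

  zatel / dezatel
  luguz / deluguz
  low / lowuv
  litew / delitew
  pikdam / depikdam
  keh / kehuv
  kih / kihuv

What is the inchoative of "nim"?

nimuv

low and litew both end in -w yet inflect differently (lowuv, delitew), so the final letter is not what conditions the rule; the number of vowels is.
"nim" has 1 vowel. The stems with 1 vowel (keh → kehuv, low → lowuv, kih → kihuv) add -uv.
The other pattern: stems with 2 vowels add the prefix de-.
So nim → nimuv.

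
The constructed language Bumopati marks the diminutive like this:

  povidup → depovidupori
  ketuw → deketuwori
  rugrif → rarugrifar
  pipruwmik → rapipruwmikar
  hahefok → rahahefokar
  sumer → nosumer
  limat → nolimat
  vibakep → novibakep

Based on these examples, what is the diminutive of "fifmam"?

nofifmam

"fifmam" has last vowel 'a'. The one such stem in the data (limat → nolimat) adds the prefix no-, so the same rule applies.
The other patterns: stems whose last vowel is 'u' add de- … -ori around the stem; stems whose last vowel is 'i' or 'o' add ra- … -ar around the stem.
So fifmam → nofifmam.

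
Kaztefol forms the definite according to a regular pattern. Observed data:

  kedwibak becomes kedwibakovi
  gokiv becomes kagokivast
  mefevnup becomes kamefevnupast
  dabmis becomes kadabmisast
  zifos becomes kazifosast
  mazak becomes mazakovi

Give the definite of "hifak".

hifakovi

mazak and mefevnup both begin with m- yet inflect differently (mazakovi, kamefevnupast), so the first letter is not what conditions the rule; the final letter is.
"hifak" ends in -k. The stems ending in -k (kedwibak → kedwibakovi, mazak → mazakovi) add -ovi.
So hifak → hifakovi.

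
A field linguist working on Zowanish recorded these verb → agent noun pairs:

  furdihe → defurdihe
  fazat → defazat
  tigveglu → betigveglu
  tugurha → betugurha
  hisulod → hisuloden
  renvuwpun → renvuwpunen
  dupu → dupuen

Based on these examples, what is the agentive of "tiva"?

betiva

tigveglu and dupu both end in -u yet inflect differently (betigveglu, dupuen), so the final letter is not what conditions the rule; the first letter is.
"tiva" begins with t-. The stems beginning with t- (tigveglu → betigveglu, tugurha → betugurha) add the prefix be-.
So tiva → betiva.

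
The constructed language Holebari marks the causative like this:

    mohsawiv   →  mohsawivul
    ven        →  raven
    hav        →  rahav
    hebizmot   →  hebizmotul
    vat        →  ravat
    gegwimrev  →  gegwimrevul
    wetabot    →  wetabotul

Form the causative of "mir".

hav and gegwimrev both end in -v yet inflect differently (rahav, gegwimrevul), so the final letter is not what conditions the rule; the number of vowels is.
"mir" has 1 vowel. The stems with 1 vowel (vat → ravat, hav → rahav, ven → raven) add the prefix ra-.
So mir → ramir.

ramir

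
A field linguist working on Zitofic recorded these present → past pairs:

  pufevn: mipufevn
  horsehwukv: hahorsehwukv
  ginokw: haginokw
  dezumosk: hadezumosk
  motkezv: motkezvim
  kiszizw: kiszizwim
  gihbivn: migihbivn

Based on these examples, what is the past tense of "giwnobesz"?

"giwnobesz" has second-to-last letter 's'. The one such stem in the data (dezumosk → hadezumosk) adds the prefix ha-, so the same rule applies.
So giwnobesz → hagiwnobesz.

hagiwnobesz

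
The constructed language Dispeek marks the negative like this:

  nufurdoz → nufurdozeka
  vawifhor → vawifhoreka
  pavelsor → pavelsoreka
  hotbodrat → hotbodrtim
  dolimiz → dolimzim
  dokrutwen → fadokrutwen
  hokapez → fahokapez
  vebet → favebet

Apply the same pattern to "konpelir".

nufurdoz and dolimiz both end in -z yet inflect differently (nufurdozeka, dolimzim), so the final letter is not what conditions the rule; the last vowel is.
"konpelir" has last vowel 'i'. The one such stem in the data (dolimiz → dolimzim) deletes the last vowel and adds -im (as does hotbodrat), so the same rule applies.
The other patterns: stems whose last vowel is 'o' add -eka; stems whose last vowel is 'e' add the prefix fa-.
So konpelir → konpelrim.

konpelrim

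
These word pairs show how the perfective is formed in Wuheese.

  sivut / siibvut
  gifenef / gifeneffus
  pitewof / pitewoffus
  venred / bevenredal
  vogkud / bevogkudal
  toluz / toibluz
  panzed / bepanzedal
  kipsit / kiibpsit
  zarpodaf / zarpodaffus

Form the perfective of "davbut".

"davbut" ends in -t. The stems ending in -t (sivut → siibvut, kipsit → kiibpsit) insert -ib- after the first vowel.
The other patterns: stems ending in -d add be- … -al around the stem; stems ending in -f double the final consonant and add -us.
So davbut → daibvbut.

daibvbut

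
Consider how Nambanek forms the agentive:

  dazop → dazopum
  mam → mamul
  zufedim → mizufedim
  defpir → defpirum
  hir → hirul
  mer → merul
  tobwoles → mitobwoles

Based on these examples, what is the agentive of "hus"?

hir and defpir both end in -r yet inflect differently (hirul, defpirum), so the final letter is not what conditions the rule; the number of vowels is.
"hus" has 1 vowel. The stems with 1 vowel (mam → mamul, hir → hirul, mer → merul) add -ul.
So hus → husul.

husul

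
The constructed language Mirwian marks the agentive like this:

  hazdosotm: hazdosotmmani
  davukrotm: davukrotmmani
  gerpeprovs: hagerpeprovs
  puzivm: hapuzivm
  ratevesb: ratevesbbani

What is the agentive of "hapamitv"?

puzivm and davukrotm both end in -m yet inflect differently (hapuzivm, davukrotmmani), so the final letter is not what conditions the rule; the second-to-last letter is.
"hapamitv" has second-to-last letter 't'. The stems whose second-to-last letter is 't' (davukrotm → davukrotmmani, hazdosotm → hazdosotmmani) double the final consonant and add -ani.
The other pattern: stems whose second-to-last letter is 'v' add the prefix ha-.
So hapamitv → hapamitvvani.

hapamitvvani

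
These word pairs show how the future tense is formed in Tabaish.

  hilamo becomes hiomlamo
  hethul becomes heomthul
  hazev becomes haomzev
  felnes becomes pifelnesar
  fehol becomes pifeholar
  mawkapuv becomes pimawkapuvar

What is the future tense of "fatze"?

hethul and fehol both end in -l yet inflect differently (heomthul, pifeholar), so the final letter is not what conditions the rule; the first letter is.
"fatze" begins with f-. The stems beginning with f- (fehol → pifeholar, felnes → pifelnesar) add pi- … -ar around the stem.
The other pattern: stems beginning with h- insert -om- after the first vowel.
So fatze → pifatzear.

pifatzear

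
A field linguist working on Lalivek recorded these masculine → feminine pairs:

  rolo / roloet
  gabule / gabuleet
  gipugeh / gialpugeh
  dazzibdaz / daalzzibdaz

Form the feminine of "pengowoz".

"pengowoz" ends in a consonant. The stems ending in a consonant (gipugeh → gialpugeh, dazzibdaz → daalzzibdaz) insert -al- after the first vowel.
The other pattern: stems ending in a vowel add -et.
So pengowoz → pealngowoz.

pealngowoz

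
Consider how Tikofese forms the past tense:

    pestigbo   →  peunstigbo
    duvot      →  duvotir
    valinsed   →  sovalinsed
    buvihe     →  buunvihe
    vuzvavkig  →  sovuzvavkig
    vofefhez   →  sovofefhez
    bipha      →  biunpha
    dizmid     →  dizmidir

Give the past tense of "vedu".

sovedu

dizmid and valinsed both end in -d yet inflect differently (dizmidir, sovalinsed), so the final letter is not what conditions the rule; the first letter is.
"vedu" begins with v-. The stems beginning with v- (valinsed → sovalinsed, vuzvavkig → sovuzvavkig, vofefhez → sovofefhez) add the prefix so-.
So vedu → sovedu.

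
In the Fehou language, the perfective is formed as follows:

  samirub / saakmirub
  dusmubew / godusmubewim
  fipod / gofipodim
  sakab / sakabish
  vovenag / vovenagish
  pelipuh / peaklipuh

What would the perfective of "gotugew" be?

gogotugewim

samirub and sakab both end in -b yet inflect differently (saakmirub, sakabish), so the final letter is not what conditions the rule; the last vowel is.
"gotugew" has last vowel 'e'. The one such stem in the data (dusmubew → godusmubewim) adds go- … -im around the stem, so the same rule applies.
So gotugew → gogotugewim.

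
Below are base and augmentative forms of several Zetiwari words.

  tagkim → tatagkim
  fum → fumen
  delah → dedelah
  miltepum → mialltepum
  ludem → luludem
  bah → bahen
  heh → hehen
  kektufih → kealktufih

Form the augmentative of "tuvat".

tutuvat

bah and delah both end in -h yet inflect differently (bahen, dedelah), so the final letter is not what conditions the rule; the number of vowels is.
"tuvat" has 2 vowels. The stems with 2 vowels (delah → dedelah, tagkim → tatagkim, ludem → luludem) repeat the first consonant+vowel as a prefix.
So tuvat → tutuvat.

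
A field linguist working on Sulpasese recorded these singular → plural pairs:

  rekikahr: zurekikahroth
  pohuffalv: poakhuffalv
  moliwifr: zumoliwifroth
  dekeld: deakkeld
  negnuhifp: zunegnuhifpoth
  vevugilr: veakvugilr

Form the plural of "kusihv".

zukusihvoth

"kusihv" has second-to-last letter 'h'. The one such stem in the data (rekikahr → zurekikahroth) adds zu- … -oth around the stem, so the same rule applies.
The other pattern: stems whose second-to-last letter is 'l' insert -ak- after the first vowel.
So kusihv → zukusihvoth.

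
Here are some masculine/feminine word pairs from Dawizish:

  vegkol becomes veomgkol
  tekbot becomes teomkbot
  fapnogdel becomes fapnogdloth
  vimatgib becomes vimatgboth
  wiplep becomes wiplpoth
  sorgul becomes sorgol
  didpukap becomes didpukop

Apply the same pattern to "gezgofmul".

gezgofmol

"gezgofmul" has last vowel 'u'. The one such stem in the data (sorgul → sorgol) changes the last vowel to 'o' (as does didpukap), so the same rule applies.
So gezgofmul → gezgofmol.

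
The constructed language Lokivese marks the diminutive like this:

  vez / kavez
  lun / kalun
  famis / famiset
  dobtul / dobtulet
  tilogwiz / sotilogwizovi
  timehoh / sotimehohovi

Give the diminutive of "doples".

dopleset

vez and tilogwiz both end in -z yet inflect differently (kavez, sotilogwizovi), so the final letter is not what conditions the rule; the number of vowels is.
"doples" has 2 vowels. The stems with 2 vowels (famis → famiset, dobtul → dobtulet) add -et.
The other patterns: stems with 1 vowel add the prefix ka-; stems with 3 vowels add so- … -ovi around the stem.
So doples → dopleset.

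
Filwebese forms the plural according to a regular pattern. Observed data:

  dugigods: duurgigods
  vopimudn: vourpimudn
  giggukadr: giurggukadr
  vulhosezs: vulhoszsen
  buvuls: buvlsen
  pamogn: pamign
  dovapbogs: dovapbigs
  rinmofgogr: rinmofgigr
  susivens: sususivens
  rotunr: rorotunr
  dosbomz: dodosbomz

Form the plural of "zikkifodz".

"zikkifodz" has second-to-last letter 'd'. The stems whose second-to-last letter is 'd' (dugigods → duurgigods, vopimudn → vourpimudn, giggukadr → giurggukadr) insert -ur- after the first vowel.
So zikkifodz → ziurkkifodz.

ziurkkifodz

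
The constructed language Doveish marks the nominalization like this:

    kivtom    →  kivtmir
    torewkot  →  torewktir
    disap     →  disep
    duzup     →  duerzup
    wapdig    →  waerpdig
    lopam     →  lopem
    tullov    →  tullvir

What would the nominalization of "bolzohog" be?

disap and duzup both end in -p yet inflect differently (disep, duerzup), so the final letter is not what conditions the rule; the last vowel is.
"bolzohog" has last vowel 'o'. The stems whose last vowel is 'o' (tullov → tullvir, kivtom → kivtmir, torewkot → torewktir) delete the last vowel and add -ir.
So bolzohog → bolzohgir.

bolzohgir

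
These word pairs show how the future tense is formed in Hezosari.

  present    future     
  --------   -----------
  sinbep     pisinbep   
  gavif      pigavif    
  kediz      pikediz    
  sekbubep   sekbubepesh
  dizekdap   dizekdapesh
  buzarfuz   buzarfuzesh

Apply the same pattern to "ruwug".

piruwug

sinbep and sekbubep both end in -p yet inflect differently (pisinbep, sekbubepesh), so the final letter is not what conditions the rule; the number of vowels is.
"ruwug" has 2 vowels. The stems with 2 vowels (sinbep → pisinbep, gavif → pigavif, kediz → pikediz) add the prefix pi-.
The other pattern: stems with 3 vowels add -esh.
So ruwug → piruwug.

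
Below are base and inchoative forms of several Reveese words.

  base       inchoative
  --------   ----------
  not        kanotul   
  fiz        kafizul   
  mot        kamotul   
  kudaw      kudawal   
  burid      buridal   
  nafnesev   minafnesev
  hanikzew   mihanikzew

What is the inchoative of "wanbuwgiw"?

kudaw and hanikzew both end in -w yet inflect differently (kudawal, mihanikzew), so the final letter is not what conditions the rule; the number of vowels is.
"wanbuwgiw" has 3 vowels. The stems with 3 vowels (nafnesev → minafnesev, hanikzew → mihanikzew) add the prefix mi-.
The other patterns: stems with 1 vowel add ka- … -ul around the stem; stems with 2 vowels add -al.
So wanbuwgiw → miwanbuwgiw.

miwanbuwgiw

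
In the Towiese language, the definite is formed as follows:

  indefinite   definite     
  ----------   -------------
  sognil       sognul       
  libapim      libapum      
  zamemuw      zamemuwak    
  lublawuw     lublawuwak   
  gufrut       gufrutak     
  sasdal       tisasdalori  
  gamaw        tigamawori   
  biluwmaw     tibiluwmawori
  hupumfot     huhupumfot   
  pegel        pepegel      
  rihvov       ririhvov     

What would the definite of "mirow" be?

sognil and sasdal both end in -l yet inflect differently (sognul, tisasdalori), so the final letter is not what conditions the rule; the last vowel is.
"mirow" has last vowel 'o'. The stems whose last vowel is 'o' (hupumfot → huhupumfot, rihvov → ririhvov) repeat the first consonant+vowel as a prefix.
The other patterns: stems whose last vowel is 'i' change the last vowel to 'u'; stems whose last vowel is 'u' add -ak; stems whose last vowel is 'a' add ti- … -ori around the stem.
So mirow → mimirow.

mimirow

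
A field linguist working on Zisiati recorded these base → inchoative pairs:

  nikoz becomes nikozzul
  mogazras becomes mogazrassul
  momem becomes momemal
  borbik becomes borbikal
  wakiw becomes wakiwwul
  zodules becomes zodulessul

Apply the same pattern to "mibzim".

momem and zodules both have last vowel 'e' yet inflect differently (momemal, zodulessul), so the last vowel is not what conditions the rule; the final letter is.
"mibzim" ends in -m. The one such stem in the data (momem → momemal) adds -al, so the same rule applies.
The other pattern: stems ending in -s, -w or -z double the final consonant and add -ul.
So mibzim → mibzimal.

mibzimal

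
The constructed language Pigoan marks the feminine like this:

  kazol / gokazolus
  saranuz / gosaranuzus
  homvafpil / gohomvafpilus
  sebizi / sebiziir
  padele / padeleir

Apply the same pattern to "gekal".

"gekal" ends in a consonant. The stems ending in a consonant (kazol → gokazolus, saranuz → gosaranuzus, homvafpil → gohomvafpilus) add go- … -us around the stem.
The other pattern: stems ending in a vowel add -ir.
So gekal → gogekalus.

gogekalus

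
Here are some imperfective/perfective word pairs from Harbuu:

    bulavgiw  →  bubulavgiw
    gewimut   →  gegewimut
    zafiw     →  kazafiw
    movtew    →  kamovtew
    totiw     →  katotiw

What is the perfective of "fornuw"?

kafornuw

bulavgiw and zafiw both end in -w yet inflect differently (bubulavgiw, kazafiw), so the final letter is not what conditions the rule; the number of vowels is.
"fornuw" has 2 vowels. The stems with 2 vowels (zafiw → kazafiw, movtew → kamovtew, totiw → katotiw) add the prefix ka-.
So fornuw → kafornuw.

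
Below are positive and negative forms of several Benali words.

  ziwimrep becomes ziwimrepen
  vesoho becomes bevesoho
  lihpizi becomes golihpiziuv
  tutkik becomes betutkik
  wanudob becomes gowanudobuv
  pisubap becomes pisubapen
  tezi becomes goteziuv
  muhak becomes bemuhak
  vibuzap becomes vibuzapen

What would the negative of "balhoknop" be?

wanudob and vesoho both have last vowel 'o' yet inflect differently (gowanudobuv, bevesoho), so the last vowel is not what conditions the rule; the final letter is.
"balhoknop" ends in -p. The stems ending in -p (vibuzap → vibuzapen, ziwimrep → ziwimrepen, pisubap → pisubapen) add -en.
The other patterns: stems ending in -b or -i add go- … -uv around the stem; stems ending in -k or -o add the prefix be-.
So balhoknop → balhoknopen.

balhoknopen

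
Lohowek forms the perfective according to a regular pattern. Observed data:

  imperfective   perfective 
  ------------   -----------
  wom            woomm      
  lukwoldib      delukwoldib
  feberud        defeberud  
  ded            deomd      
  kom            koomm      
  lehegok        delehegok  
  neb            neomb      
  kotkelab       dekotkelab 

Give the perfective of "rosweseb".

derosweseb

feberud and ded both end in -d yet inflect differently (defeberud, deomd), so the final letter is not what conditions the rule; the number of vowels is.
"rosweseb" has 3 vowels. The stems with 3 vowels (kotkelab → dekotkelab, lukwoldib → delukwoldib, feberud → defeberud) add the prefix de-.
The other pattern: stems with 1 vowel insert -om- after the first vowel.
So rosweseb → derosweseb.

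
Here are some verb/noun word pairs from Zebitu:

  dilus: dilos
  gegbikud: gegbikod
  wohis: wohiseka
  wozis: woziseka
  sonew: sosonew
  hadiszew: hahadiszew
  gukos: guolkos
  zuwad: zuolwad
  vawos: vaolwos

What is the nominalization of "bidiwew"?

dilus and wohis both end in -s yet inflect differently (dilos, wohiseka), so the final letter is not what conditions the rule; the last vowel is.
"bidiwew" has last vowel 'e'. The stems whose last vowel is 'e' (sonew → sosonew, hadiszew → hahadiszew) repeat the first consonant+vowel as a prefix.
The other patterns: stems whose last vowel is 'u' change the last vowel to 'o'; stems whose last vowel is 'i' add -eka; stems whose last vowel is 'a' or 'o' insert -ol- after the first vowel.
So bidiwew → bibidiwew.

bibidiwew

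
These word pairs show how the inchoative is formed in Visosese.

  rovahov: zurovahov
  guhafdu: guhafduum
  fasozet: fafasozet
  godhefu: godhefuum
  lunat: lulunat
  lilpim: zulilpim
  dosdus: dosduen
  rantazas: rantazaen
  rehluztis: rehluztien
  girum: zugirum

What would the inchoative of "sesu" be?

"sesu" ends in -u. The stems ending in -u (godhefu → godhefuum, guhafdu → guhafduum) add -um.
So sesu → sesuum.

sesuum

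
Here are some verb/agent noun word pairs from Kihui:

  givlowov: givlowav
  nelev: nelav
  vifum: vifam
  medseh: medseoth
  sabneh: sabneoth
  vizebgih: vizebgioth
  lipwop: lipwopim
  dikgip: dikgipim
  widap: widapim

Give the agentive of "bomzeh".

bomzeoth

nelev and medseh both have last vowel 'e' yet inflect differently (nelav, medseoth), so the last vowel is not what conditions the rule; the final letter is.
"bomzeh" ends in -h. The stems ending in -h (medseh → medseoth, sabneh → sabneoth, vizebgih → vizebgioth) drop the final letter and add -oth.
The other patterns: stems ending in -m or -v change the last vowel to 'a'; stems ending in -p add -im.
So bomzeh → bomzeoth.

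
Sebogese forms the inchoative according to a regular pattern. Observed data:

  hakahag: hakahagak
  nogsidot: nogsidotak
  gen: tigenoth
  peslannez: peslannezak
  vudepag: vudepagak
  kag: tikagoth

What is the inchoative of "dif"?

"dif" has 1 vowel. The stems with 1 vowel (gen → tigenoth, kag → tikagoth) add ti- … -oth around the stem.
The other pattern: stems with 3 vowels add -ak.
So dif → tidifoth.

tidifoth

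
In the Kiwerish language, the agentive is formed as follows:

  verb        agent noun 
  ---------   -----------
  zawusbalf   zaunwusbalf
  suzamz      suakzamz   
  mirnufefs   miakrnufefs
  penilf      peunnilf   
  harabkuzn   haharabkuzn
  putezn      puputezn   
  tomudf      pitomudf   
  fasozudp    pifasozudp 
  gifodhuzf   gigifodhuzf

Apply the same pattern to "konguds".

pikonguds

tomudf and gifodhuzf both end in -f yet inflect differently (pitomudf, gigifodhuzf), so the final letter is not what conditions the rule; the second-to-last letter is.
"konguds" has second-to-last letter 'd'. The stems whose second-to-last letter is 'd' (tomudf → pitomudf, fasozudp → pifasozudp) add the prefix pi-.
So konguds → pikonguds.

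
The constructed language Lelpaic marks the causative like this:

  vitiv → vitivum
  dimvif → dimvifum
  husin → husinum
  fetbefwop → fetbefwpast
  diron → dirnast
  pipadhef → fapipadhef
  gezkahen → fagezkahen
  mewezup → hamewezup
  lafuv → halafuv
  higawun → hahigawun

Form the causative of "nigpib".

nigpibum

husin and diron both end in -n yet inflect differently (husinum, dirnast), so the final letter is not what conditions the rule; the last vowel is.
"nigpib" has last vowel 'i'. The stems whose last vowel is 'i' (vitiv → vitivum, dimvif → dimvifum, husin → husinum) add -um.
So nigpib → nigpibum.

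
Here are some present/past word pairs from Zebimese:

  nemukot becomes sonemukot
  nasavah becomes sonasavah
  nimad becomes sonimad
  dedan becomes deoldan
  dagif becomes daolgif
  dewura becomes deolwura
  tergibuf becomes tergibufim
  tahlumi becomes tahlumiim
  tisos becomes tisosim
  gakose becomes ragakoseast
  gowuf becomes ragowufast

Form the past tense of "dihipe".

dagif and tergibuf both end in -f yet inflect differently (daolgif, tergibufim), so the final letter is not what conditions the rule; the first letter is.
"dihipe" begins with d-. The stems beginning with d- (dedan → deoldan, dagif → daolgif, dewura → deolwura) insert -ol- after the first vowel.
So dihipe → diolhipe.

diolhipe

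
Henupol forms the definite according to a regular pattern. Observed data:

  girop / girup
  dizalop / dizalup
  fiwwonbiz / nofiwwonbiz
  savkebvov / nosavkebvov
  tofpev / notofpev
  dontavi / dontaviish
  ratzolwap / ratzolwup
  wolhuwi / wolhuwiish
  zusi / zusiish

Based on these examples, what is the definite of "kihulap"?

kihulup

wolhuwi and fiwwonbiz both have last vowel 'i' yet inflect differently (wolhuwiish, nofiwwonbiz), so the last vowel is not what conditions the rule; the final letter is.
"kihulap" ends in -p. The stems ending in -p (dizalop → dizalup, girop → girup, ratzolwap → ratzolwup) change the last vowel to 'u'.
The other patterns: stems ending in -i add -ish; stems ending in -v or -z add the prefix no-.
So kihulap → kihulup.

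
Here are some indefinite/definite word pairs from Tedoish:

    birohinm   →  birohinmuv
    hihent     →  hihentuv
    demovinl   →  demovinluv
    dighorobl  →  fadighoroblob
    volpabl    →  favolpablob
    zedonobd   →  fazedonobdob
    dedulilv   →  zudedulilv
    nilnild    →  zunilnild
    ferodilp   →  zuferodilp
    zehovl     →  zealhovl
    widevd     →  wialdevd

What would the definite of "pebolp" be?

demovinl and dighorobl both end in -l yet inflect differently (demovinluv, fadighoroblob), so the final letter is not what conditions the rule; the second-to-last letter is.
"pebolp" has second-to-last letter 'l'. The stems whose second-to-last letter is 'l' (dedulilv → zudedulilv, nilnild → zunilnild, ferodilp → zuferodilp) add the prefix zu-.
The other patterns: stems whose second-to-last letter is 'n' add -uv; stems whose second-to-last letter is 'b' add fa- … -ob around the stem; stems whose second-to-last letter is 'v' insert -al- after the first vowel.
So pebolp → zupebolp.

zupebolp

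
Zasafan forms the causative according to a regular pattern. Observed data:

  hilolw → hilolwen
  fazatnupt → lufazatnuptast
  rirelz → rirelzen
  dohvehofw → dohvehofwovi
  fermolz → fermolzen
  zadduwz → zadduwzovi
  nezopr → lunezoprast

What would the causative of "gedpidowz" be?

gedpidowzovi

hilolw and dohvehofw both end in -w yet inflect differently (hilolwen, dohvehofwovi), so the final letter is not what conditions the rule; the second-to-last letter is.
"gedpidowz" has second-to-last letter 'w'. The one such stem in the data (zadduwz → zadduwzovi) adds -ovi, so the same rule applies.
So gedpidowz → gedpidowzovi.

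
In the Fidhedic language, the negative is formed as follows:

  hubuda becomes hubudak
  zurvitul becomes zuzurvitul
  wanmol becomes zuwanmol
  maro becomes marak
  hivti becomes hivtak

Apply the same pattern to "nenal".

zunenal

maro and wanmol both have last vowel 'o' yet inflect differently (marak, zuwanmol), so the last vowel is not what conditions the rule; whether the stem ends in a vowel or a consonant is.
"nenal" ends in a consonant. The stems ending in a consonant (wanmol → zuwanmol, zurvitul → zuzurvitul) add the prefix zu-.
The other pattern: stems ending in a vowel drop the final letter and add -ak.
So nenal → zunenal.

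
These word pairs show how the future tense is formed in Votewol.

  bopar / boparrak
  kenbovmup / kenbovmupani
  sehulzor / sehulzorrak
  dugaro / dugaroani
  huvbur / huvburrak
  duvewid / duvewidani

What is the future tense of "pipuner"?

sehulzor and dugaro both have last vowel 'o' yet inflect differently (sehulzorrak, dugaroani), so the last vowel is not what conditions the rule; the final letter is.
"pipuner" ends in -r. The stems ending in -r (bopar → boparrak, sehulzor → sehulzorrak, huvbur → huvburrak) double the final consonant and add -ak.
So pipuner → pipunerrak.

pipunerrak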